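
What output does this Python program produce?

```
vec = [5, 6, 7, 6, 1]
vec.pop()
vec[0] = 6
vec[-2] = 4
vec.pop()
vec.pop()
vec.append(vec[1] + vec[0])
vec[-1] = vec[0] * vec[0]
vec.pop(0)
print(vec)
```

[6, 36]

pop() removes 1 → [5, 6, 7, 6]
vec[0] = 6 → [6, 6, 7, 6]
vec[-2] = 4 → [6, 6, 4, 6]
pop() removes 6 → [6, 6, 4]
pop() removes 4 → [6, 6]
append vec[1]+vec[0] = 6+6 = 12 → [6, 6, 12]
vec[-1] = vec[0]*vec[0] = 6*6 = 36 → [6, 6, 36]
pop(0) removes 6 → [6, 36]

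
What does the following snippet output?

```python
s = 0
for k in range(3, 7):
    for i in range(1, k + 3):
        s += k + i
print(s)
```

222

k=3,i=1: s = 0+4 = 4
k=3,i=2: s = 4+5 = 9
k=3,i=3: s = 9+6 = 15
k=3,i=4: s = 15+7 = 22
k=3,i=5: s = 22+8 = 30
k=4,i=1: s = 30+5 = 35
k=4,i=2: s = 35+6 = 41
k=4,i=3: s = 41+7 = 48
k=4,i=4: s = 48+8 = 56
k=4,i=5: s = 56+9 = 65
k=4,i=6: s = 65+10 = 75
k=5,i=1: s = 75+6 = 81
k=5,i=2: s = 81+7 = 88
k=5,i=3: s = 88+8 = 96
k=5,i=4: s = 96+9 = 105
k=5,i=5: s = 105+10 = 115
k=5,i=6: s = 115+11 = 126
k=5,i=7: s = 126+12 = 138
k=6,i=1: s = 138+7 = 145
k=6,i=2: s = 145+8 = 153
k=6,i=3: s = 153+9 = 162
k=6,i=4: s = 162+10 = 172
k=6,i=5: s = 172+11 = 183
k=6,i=6: s = 183+12 = 195
k=6,i=7: s = 195+13 = 208
k=6,i=8: s = 208+14 = 222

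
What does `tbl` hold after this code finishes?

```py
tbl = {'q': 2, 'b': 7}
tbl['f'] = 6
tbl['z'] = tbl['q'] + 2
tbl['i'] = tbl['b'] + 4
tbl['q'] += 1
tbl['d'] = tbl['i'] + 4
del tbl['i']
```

{'q': 3, 'b': 7, 'f': 6, 'z': 4, 'd': 15}

tbl['f'] = 6 → {'q': 2, 'b': 7, 'f': 6}
tbl['z'] = tbl['q']+2 = 4 → {'q': 2, 'b': 7, 'f': 6, 'z': 4}
tbl['i'] = tbl['b']+4 = 11 → {'q': 2, 'b': 7, 'f': 6, 'z': 4, 'i': 11}
tbl['q'] = 2+1 = 3 → {'q': 3, 'b': 7, 'f': 6, 'z': 4, 'i': 11}
tbl['d'] = tbl['i']+4 = 15 → {'q': 3, 'b': 7, 'f': 6, 'z': 4, 'i': 11, 'd': 15}
del 'i' → {'q': 3, 'b': 7, 'f': 6, 'z': 4, 'd': 15}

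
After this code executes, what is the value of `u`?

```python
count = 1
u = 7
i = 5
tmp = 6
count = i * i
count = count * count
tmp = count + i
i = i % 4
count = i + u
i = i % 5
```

7

count = 5*5 = 25
count = 25*25 = 625
tmp = 625+5 = 630
i = 5%4 = 1
count = 1+7 = 8
i = 1%5 = 1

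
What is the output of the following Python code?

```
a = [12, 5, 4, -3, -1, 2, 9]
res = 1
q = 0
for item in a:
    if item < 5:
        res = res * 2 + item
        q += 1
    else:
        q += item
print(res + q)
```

66

item=12: not <5; q=12
item=5: not <5; q=17
item=4: <5, res = 1*2+4 = 6; q=18
item=-3: <5, res = 6*2+(-3) = 9; q=19
item=-1: <5, res = 9*2+(-1) = 17; q=20
item=2: <5, res = 17*2+2 = 36; q=21
item=9: not <5; q=30
res+q = 36+30 = 66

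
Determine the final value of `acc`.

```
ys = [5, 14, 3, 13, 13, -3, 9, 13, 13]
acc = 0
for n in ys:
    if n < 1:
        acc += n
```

-3

n=5: not <1
n=14: not <1
n=3: not <1
n=13: not <1
n=13: not <1
n=-3: <1, acc = 0+(-3) = -3
n=9: not <1
n=13: not <1
n=13: not <1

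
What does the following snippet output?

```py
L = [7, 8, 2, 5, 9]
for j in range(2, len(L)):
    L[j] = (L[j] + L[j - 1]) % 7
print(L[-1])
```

j=2: L[2] = (2+8)%7 = 3 → [7, 8, 3, 5, 9]
j=3: L[3] = (5+3)%7 = 1 → [7, 8, 3, 1, 9]
j=4: L[4] = (9+1)%7 = 3 → [7, 8, 3, 1, 3]

3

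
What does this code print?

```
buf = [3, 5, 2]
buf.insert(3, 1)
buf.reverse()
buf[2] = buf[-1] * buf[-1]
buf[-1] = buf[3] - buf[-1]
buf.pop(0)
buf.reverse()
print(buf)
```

[0, 9, 2]

insert 1 at 3 → [3, 5, 2, 1]
reverse → [1, 2, 5, 3]
buf[2] = buf[-1]*buf[-1] = 3*3 = 9 → [1, 2, 9, 3]
buf[-1] = buf[3]-buf[-1] = 3-3 = 0 → [1, 2, 9, 0]
pop(0) removes 1 → [2, 9, 0]
reverse → [0, 9, 2]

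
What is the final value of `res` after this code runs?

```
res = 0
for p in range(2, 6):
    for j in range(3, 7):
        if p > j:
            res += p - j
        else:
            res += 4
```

p=2,j=3: not 2>3, res = 0+4 = 4
p=2,j=4: not 2>4, res = 4+4 = 8
p=2,j=5: not 2>5, res = 8+4 = 12
p=2,j=6: not 2>6, res = 12+4 = 16
p=3,j=3: not 3>3, res = 16+4 = 20
p=3,j=4: not 3>4, res = 20+4 = 24
p=3,j=5: not 3>5, res = 24+4 = 28
p=3,j=6: not 3>6, res = 28+4 = 32
p=4,j=3: 4>3, res = 32+1 = 33
p=4,j=4: not 4>4, res = 33+4 = 37
p=4,j=5: not 4>5, res = 37+4 = 41
p=4,j=6: not 4>6, res = 41+4 = 45
p=5,j=3: 5>3, res = 45+2 = 47
p=5,j=4: 5>4, res = 47+1 = 48
p=5,j=5: not 5>5, res = 48+4 = 52
p=5,j=6: not 5>6, res = 52+4 = 56

56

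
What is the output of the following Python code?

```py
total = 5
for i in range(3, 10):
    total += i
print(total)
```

i=3: total = 5+3 = 8
i=4: total = 8+4 = 12
i=5: total = 12+5 = 17
i=6: total = 17+6 = 23
i=7: total = 23+7 = 30
i=8: total = 30+8 = 38
i=9: total = 38+9 = 47

47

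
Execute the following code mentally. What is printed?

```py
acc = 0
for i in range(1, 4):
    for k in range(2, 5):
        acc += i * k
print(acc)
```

i=1,k=2: acc = 0+2 = 2
i=1,k=3: acc = 2+3 = 5
i=1,k=4: acc = 5+4 = 9
i=2,k=2: acc = 9+4 = 13
i=2,k=3: acc = 13+6 = 19
i=2,k=4: acc = 19+8 = 27
i=3,k=2: acc = 27+6 = 33
i=3,k=3: acc = 33+9 = 42
i=3,k=4: acc = 42+12 = 54

54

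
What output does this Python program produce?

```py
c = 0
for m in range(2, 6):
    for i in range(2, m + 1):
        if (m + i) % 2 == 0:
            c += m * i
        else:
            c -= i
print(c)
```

66

m=2,i=2: even sum, c = 0+4 = 4
m=3,i=2: odd sum, c = 4-2 = 2
m=3,i=3: even sum, c = 2+9 = 11
m=4,i=2: even sum, c = 11+8 = 19
m=4,i=3: odd sum, c = 19-3 = 16
m=4,i=4: even sum, c = 16+16 = 32
m=5,i=2: odd sum, c = 32-2 = 30
m=5,i=3: even sum, c = 30+15 = 45
m=5,i=4: odd sum, c = 45-4 = 41
m=5,i=5: even sum, c = 41+25 = 66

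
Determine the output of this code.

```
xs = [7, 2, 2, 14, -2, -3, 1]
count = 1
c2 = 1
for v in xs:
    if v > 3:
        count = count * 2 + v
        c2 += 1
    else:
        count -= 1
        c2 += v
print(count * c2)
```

75

v=7: >3, count = 1*2+7 = 9; c2=2
v=2: not >3, count = 9-1 = 8; c2=4
v=2: not >3, count = 8-1 = 7; c2=6
v=14: >3, count = 7*2+14 = 28; c2=7
v=-2: not >3, count = 28-1 = 27; c2=5
v=-3: not >3, count = 27-1 = 26; c2=2
v=1: not >3, count = 26-1 = 25; c2=3
count*c2 = 25*3 = 75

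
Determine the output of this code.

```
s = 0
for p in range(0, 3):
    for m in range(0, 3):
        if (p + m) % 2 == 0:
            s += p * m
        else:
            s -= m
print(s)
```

p=0,m=0: even sum, s = 0+0 = 0
p=0,m=1: odd sum, s = 0-1 = -1
p=0,m=2: even sum, s = (-1)+0 = -1
p=1,m=0: odd sum, s = (-1)-0 = -1
p=1,m=1: even sum, s = (-1)+1 = 0
p=1,m=2: odd sum, s = 0-2 = -2
p=2,m=0: even sum, s = (-2)+0 = -2
p=2,m=1: odd sum, s = (-2)-1 = -3
p=2,m=2: even sum, s = (-3)+4 = 1

1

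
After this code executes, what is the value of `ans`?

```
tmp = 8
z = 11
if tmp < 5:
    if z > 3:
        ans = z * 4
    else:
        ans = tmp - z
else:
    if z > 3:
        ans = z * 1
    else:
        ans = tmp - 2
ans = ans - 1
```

10

tmp=8, z=11
tmp < 5 is False; z > 3 is True
→ ans = z * 1 = 11
ans = 11-1 = 10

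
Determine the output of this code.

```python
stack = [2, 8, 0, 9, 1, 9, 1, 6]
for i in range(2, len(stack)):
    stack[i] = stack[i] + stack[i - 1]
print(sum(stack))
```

i=2: stack[2] = 0+8 = 8 → [2, 8, 8, 9, 1, 9, 1, 6]
i=3: stack[3] = 9+8 = 17 → [2, 8, 8, 17, 1, 9, 1, 6]
i=4: stack[4] = 1+17 = 18 → [2, 8, 8, 17, 18, 9, 1, 6]
i=5: stack[5] = 9+18 = 27 → [2, 8, 8, 17, 18, 27, 1, 6]
i=6: stack[6] = 1+27 = 28 → [2, 8, 8, 17, 18, 27, 28, 6]
i=7: stack[7] = 6+28 = 34 → [2, 8, 8, 17, 18, 27, 28, 34]
sum = 142

142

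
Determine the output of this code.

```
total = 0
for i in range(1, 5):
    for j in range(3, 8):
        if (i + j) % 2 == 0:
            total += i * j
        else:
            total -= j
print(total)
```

i=1,j=3: even sum, total = 0+3 = 3
i=1,j=4: odd sum, total = 3-4 = -1
i=1,j=5: even sum, total = (-1)+5 = 4
i=1,j=6: odd sum, total = 4-6 = -2
i=1,j=7: even sum, total = (-2)+7 = 5
i=2,j=3: odd sum, total = 5-3 = 2
i=2,j=4: even sum, total = 2+8 = 10
i=2,j=5: odd sum, total = 10-5 = 5
i=2,j=6: even sum, total = 5+12 = 17
i=2,j=7: odd sum, total = 17-7 = 10
i=3,j=3: even sum, total = 10+9 = 19
i=3,j=4: odd sum, total = 19-4 = 15
i=3,j=5: even sum, total = 15+15 = 30
i=3,j=6: odd sum, total = 30-6 = 24
i=3,j=7: even sum, total = 24+21 = 45
i=4,j=3: odd sum, total = 45-3 = 42
i=4,j=4: even sum, total = 42+16 = 58
i=4,j=5: odd sum, total = 58-5 = 53
i=4,j=6: even sum, total = 53+24 = 77
i=4,j=7: odd sum, total = 77-7 = 70

70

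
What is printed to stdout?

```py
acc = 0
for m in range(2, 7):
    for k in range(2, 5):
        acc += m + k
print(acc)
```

105

m=2,k=2: acc = 0+4 = 4
m=2,k=3: acc = 4+5 = 9
m=2,k=4: acc = 9+6 = 15
m=3,k=2: acc = 15+5 = 20
m=3,k=3: acc = 20+6 = 26
m=3,k=4: acc = 26+7 = 33
m=4,k=2: acc = 33+6 = 39
m=4,k=3: acc = 39+7 = 46
m=4,k=4: acc = 46+8 = 54
m=5,k=2: acc = 54+7 = 61
m=5,k=3: acc = 61+8 = 69
m=5,k=4: acc = 69+9 = 78
m=6,k=2: acc = 78+8 = 86
m=6,k=3: acc = 86+9 = 95
m=6,k=4: acc = 95+10 = 105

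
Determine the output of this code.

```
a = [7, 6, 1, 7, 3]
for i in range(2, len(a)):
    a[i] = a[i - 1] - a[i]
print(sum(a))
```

11

i=2: a[2] = 6-1 = 5 → [7, 6, 5, 7, 3]
i=3: a[3] = 5-7 = -2 → [7, 6, 5, -2, 3]
i=4: a[4] = (-2)-3 = -5 → [7, 6, 5, -2, -5]
sum = 11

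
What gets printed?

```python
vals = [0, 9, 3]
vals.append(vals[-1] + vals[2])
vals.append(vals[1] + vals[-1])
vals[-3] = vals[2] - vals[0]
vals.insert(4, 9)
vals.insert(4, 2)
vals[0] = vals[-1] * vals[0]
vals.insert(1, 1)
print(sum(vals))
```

45

append vals[-1]+vals[2] = 3+3 = 6 → [0, 9, 3, 6]
append vals[1]+vals[-1] = 9+6 = 15 → [0, 9, 3, 6, 15]
vals[-3] = vals[2]-vals[0] = 3-0 = 3 → [0, 9, 3, 6, 15]
insert 9 at 4 → [0, 9, 3, 6, 9, 15]
insert 2 at 4 → [0, 9, 3, 6, 2, 9, 15]
vals[0] = vals[-1]*vals[0] = 15*0 = 0 → [0, 9, 3, 6, 2, 9, 15]
insert 1 at 1 → [0, 1, 9, 3, 6, 2, 9, 15]
sum = 45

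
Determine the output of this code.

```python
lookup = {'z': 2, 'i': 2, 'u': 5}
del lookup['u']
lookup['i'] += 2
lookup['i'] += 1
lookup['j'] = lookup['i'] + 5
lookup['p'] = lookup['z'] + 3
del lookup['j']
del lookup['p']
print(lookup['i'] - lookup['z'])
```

3

del 'u' → {'z': 2, 'i': 2}
lookup['i'] = 2+2 = 4 → {'z': 2, 'i': 4}
lookup['i'] = 4+1 = 5 → {'z': 2, 'i': 5}
lookup['j'] = lookup['i']+5 = 10 → {'z': 2, 'i': 5, 'j': 10}
lookup['p'] = lookup['z']+3 = 5 → {'z': 2, 'i': 5, 'j': 10, 'p': 5}
del 'j' → {'z': 2, 'i': 5, 'p': 5}
del 'p' → {'z': 2, 'i': 5}
lookup['i']-lookup['z'] = 5-2 = 3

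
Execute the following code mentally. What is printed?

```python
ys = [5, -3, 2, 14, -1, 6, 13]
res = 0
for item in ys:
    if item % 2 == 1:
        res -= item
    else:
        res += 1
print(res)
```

item=5: odd, res = 0-5 = -5
item=-3: odd, res = (-5)-(-3) = -2
item=2: not odd, res = (-2)+1 = -1
item=14: not odd, res = (-1)+1 = 0
item=-1: odd, res = 0-(-1) = 1
item=6: not odd, res = 1+1 = 2
item=13: odd, res = 2-13 = -11

-11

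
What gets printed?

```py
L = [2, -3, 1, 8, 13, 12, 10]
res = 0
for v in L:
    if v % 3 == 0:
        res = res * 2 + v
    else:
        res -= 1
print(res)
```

-5

v=2: not %3==0, res = 0-1 = -1
v=-3: %3==0, res = (-1)*2+(-3) = -5
v=1: not %3==0, res = (-5)-1 = -6
v=8: not %3==0, res = (-6)-1 = -7
v=13: not %3==0, res = (-7)-1 = -8
v=12: %3==0, res = (-8)*2+12 = -4
v=10: not %3==0, res = (-4)-1 = -5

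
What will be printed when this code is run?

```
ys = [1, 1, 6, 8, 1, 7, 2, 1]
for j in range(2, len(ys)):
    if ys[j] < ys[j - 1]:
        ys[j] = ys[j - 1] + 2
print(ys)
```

j=2: 6>=1, unchanged → [1, 1, 6, 8, 1, 7, 2, 1]
j=3: 8>=6, unchanged → [1, 1, 6, 8, 1, 7, 2, 1]
j=4: 1<8, ys[4] = 8+2 = 10 → [1, 1, 6, 8, 10, 7, 2, 1]
j=5: 7<10, ys[5] = 10+2 = 12 → [1, 1, 6, 8, 10, 12, 2, 1]
j=6: 2<12, ys[6] = 12+2 = 14 → [1, 1, 6, 8, 10, 12, 14, 1]
j=7: 1<14, ys[7] = 14+2 = 16 → [1, 1, 6, 8, 10, 12, 14, 16]

[1, 1, 6, 8, 10, 12, 14, 16]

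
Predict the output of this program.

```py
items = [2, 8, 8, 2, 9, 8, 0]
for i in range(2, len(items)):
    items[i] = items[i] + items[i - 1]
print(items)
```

[2, 8, 16, 18, 27, 35, 35]

i=2: items[2] = 8+8 = 16 → [2, 8, 16, 2, 9, 8, 0]
i=3: items[3] = 2+16 = 18 → [2, 8, 16, 18, 9, 8, 0]
i=4: items[4] = 9+18 = 27 → [2, 8, 16, 18, 27, 8, 0]
i=5: items[5] = 8+27 = 35 → [2, 8, 16, 18, 27, 35, 0]
i=6: items[6] = 0+35 = 35 → [2, 8, 16, 18, 27, 35, 35]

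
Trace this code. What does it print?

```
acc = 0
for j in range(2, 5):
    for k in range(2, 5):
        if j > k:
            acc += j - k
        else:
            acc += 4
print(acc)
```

28

j=2,k=2: not 2>2, acc = 0+4 = 4
j=2,k=3: not 2>3, acc = 4+4 = 8
j=2,k=4: not 2>4, acc = 8+4 = 12
j=3,k=2: 3>2, acc = 12+1 = 13
j=3,k=3: not 3>3, acc = 13+4 = 17
j=3,k=4: not 3>4, acc = 17+4 = 21
j=4,k=2: 4>2, acc = 21+2 = 23
j=4,k=3: 4>3, acc = 23+1 = 24
j=4,k=4: not 4>4, acc = 24+4 = 28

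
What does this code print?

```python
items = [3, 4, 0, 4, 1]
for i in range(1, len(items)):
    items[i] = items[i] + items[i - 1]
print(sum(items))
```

i=1: items[1] = 4+3 = 7 → [3, 7, 0, 4, 1]
i=2: items[2] = 0+7 = 7 → [3, 7, 7, 4, 1]
i=3: items[3] = 4+7 = 11 → [3, 7, 7, 11, 1]
i=4: items[4] = 1+11 = 12 → [3, 7, 7, 11, 12]
sum = 40

40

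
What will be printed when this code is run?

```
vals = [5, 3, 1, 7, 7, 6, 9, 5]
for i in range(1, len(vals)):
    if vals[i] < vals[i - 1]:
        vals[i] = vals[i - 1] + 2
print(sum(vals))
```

96

i=1: 3<5, vals[1] = 5+2 = 7 → [5, 7, 1, 7, 7, 6, 9, 5]
i=2: 1<7, vals[2] = 7+2 = 9 → [5, 7, 9, 7, 7, 6, 9, 5]
i=3: 7<9, vals[3] = 9+2 = 11 → [5, 7, 9, 11, 7, 6, 9, 5]
i=4: 7<11, vals[4] = 11+2 = 13 → [5, 7, 9, 11, 13, 6, 9, 5]
i=5: 6<13, vals[5] = 13+2 = 15 → [5, 7, 9, 11, 13, 15, 9, 5]
i=6: 9<15, vals[6] = 15+2 = 17 → [5, 7, 9, 11, 13, 15, 17, 5]
i=7: 5<17, vals[7] = 17+2 = 19 → [5, 7, 9, 11, 13, 15, 17, 19]
sum = 96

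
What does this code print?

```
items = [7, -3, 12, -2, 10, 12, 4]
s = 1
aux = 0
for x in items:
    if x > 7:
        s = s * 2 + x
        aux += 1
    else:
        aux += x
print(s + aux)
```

x=7: not >7; aux=7
x=-3: not >7; aux=4
x=12: >7, s = 1*2+12 = 14; aux=5
x=-2: not >7; aux=3
x=10: >7, s = 14*2+10 = 38; aux=4
x=12: >7, s = 38*2+12 = 88; aux=5
x=4: not >7; aux=9
s+aux = 88+9 = 97

97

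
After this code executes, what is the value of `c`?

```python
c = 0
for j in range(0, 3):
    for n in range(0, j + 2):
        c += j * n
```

15

j=0,n=0: c = 0+0 = 0
j=0,n=1: c = 0+0 = 0
j=1,n=0: c = 0+0 = 0
j=1,n=1: c = 0+1 = 1
j=1,n=2: c = 1+2 = 3
j=2,n=0: c = 3+0 = 3
j=2,n=1: c = 3+2 = 5
j=2,n=2: c = 5+4 = 9
j=2,n=3: c = 9+6 = 15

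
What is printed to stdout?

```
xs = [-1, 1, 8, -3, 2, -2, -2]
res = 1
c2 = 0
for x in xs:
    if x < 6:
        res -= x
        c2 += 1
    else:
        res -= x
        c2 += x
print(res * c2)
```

-28

x=-1: <6, res = 1-(-1) = 2; c2=1
x=1: <6, res = 2-1 = 1; c2=2
x=8: not <6, res = 1-8 = -7; c2=10
x=-3: <6, res = (-7)-(-3) = -4; c2=11
x=2: <6, res = (-4)-2 = -6; c2=12
x=-2: <6, res = (-6)-(-2) = -4; c2=13
x=-2: <6, res = (-4)-(-2) = -2; c2=14
res*c2 = (-2)*14 = -28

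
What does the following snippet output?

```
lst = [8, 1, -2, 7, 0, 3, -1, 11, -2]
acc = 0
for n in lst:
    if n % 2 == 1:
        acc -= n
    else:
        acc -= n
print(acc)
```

n=8: not odd, acc = 0-8 = -8
n=1: odd, acc = (-8)-1 = -9
n=-2: not odd, acc = (-9)-(-2) = -7
n=7: odd, acc = (-7)-7 = -14
n=0: not odd, acc = (-14)-0 = -14
n=3: odd, acc = (-14)-3 = -17
n=-1: odd, acc = (-17)-(-1) = -16
n=11: odd, acc = (-16)-11 = -27
n=-2: not odd, acc = (-27)-(-2) = -25

-25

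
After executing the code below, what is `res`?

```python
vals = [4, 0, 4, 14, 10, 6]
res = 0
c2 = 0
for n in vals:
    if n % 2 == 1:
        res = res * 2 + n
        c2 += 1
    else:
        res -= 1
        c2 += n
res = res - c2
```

-44

n=4: not odd, res = 0-1 = -1; c2=4
n=0: not odd, res = (-1)-1 = -2; c2=4
n=4: not odd, res = (-2)-1 = -3; c2=8
n=14: not odd, res = (-3)-1 = -4; c2=22
n=10: not odd, res = (-4)-1 = -5; c2=32
n=6: not odd, res = (-5)-1 = -6; c2=38
res-c2 = (-6)-38 = -44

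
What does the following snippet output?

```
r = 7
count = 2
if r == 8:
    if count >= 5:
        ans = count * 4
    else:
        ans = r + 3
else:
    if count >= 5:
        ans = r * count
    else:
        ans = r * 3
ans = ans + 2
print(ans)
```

23

r=7, count=2
r == 8 is False; count >= 5 is False
→ ans = r * 3 = 21
ans = 21+2 = 23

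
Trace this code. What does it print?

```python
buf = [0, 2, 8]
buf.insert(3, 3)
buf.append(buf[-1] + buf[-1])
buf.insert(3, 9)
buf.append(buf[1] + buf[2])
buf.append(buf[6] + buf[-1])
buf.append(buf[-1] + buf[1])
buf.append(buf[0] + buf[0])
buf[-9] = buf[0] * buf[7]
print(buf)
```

insert 3 at 3 → [0, 2, 8, 3]
append buf[-1]+buf[-1] = 3+3 = 6 → [0, 2, 8, 3, 6]
insert 9 at 3 → [0, 2, 8, 9, 3, 6]
append buf[1]+buf[2] = 2+8 = 10 → [0, 2, 8, 9, 3, 6, 10]
append buf[6]+buf[-1] = 10+10 = 20 → [0, 2, 8, 9, 3, 6, 10, 20]
append buf[-1]+buf[1] = 20+2 = 22 → [0, 2, 8, 9, 3, 6, 10, 20, 22]
append buf[0]+buf[0] = 0+0 = 0 → [0, 2, 8, 9, 3, 6, 10, 20, 22, 0]
buf[-9] = buf[0]*buf[7] = 0*20 = 0 → [0, 0, 8, 9, 3, 6, 10, 20, 22, 0]

[0, 0, 8, 9, 3, 6, 10, 20, 22, 0]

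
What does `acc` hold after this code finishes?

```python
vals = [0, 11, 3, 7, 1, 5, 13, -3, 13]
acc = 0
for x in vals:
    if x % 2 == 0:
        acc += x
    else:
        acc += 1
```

x=0: even, acc = 0+0 = 0
x=11: not even, acc = 0+1 = 1
x=3: not even, acc = 1+1 = 2
x=7: not even, acc = 2+1 = 3
x=1: not even, acc = 3+1 = 4
x=5: not even, acc = 4+1 = 5
x=13: not even, acc = 5+1 = 6
x=-3: not even, acc = 6+1 = 7
x=13: not even, acc = 7+1 = 8

8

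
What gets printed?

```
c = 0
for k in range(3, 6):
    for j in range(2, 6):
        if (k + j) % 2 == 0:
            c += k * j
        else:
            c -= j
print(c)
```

68

k=3,j=2: odd sum, c = 0-2 = -2
k=3,j=3: even sum, c = (-2)+9 = 7
k=3,j=4: odd sum, c = 7-4 = 3
k=3,j=5: even sum, c = 3+15 = 18
k=4,j=2: even sum, c = 18+8 = 26
k=4,j=3: odd sum, c = 26-3 = 23
k=4,j=4: even sum, c = 23+16 = 39
k=4,j=5: odd sum, c = 39-5 = 34
k=5,j=2: odd sum, c = 34-2 = 32
k=5,j=3: even sum, c = 32+15 = 47
k=5,j=4: odd sum, c = 47-4 = 43
k=5,j=5: even sum, c = 43+25 = 68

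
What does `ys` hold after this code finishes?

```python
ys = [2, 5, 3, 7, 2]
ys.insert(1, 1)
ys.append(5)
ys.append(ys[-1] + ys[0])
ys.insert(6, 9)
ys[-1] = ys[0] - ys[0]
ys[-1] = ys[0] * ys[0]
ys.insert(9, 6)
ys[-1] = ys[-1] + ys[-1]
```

[2, 1, 5, 3, 7, 2, 9, 5, 4, 12]

insert 1 at 1 → [2, 1, 5, 3, 7, 2]
append 5 → [2, 1, 5, 3, 7, 2, 5]
append ys[-1]+ys[0] = 5+2 = 7 → [2, 1, 5, 3, 7, 2, 5, 7]
insert 9 at 6 → [2, 1, 5, 3, 7, 2, 9, 5, 7]
ys[-1] = ys[0]-ys[0] = 2-2 = 0 → [2, 1, 5, 3, 7, 2, 9, 5, 0]
ys[-1] = ys[0]*ys[0] = 2*2 = 4 → [2, 1, 5, 3, 7, 2, 9, 5, 4]
insert 6 at 9 → [2, 1, 5, 3, 7, 2, 9, 5, 4, 6]
ys[-1] = ys[-1]+ys[-1] = 6+6 = 12 → [2, 1, 5, 3, 7, 2, 9, 5, 4, 12]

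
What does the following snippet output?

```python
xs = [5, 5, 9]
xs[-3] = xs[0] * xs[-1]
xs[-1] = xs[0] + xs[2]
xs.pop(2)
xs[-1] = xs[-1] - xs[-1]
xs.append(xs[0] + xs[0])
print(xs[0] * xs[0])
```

xs[-3] = xs[0]*xs[-1] = 5*9 = 45 → [45, 5, 9]
xs[-1] = xs[0]+xs[2] = 45+9 = 54 → [45, 5, 54]
pop(2) removes 54 → [45, 5]
xs[-1] = xs[-1]-xs[-1] = 5-5 = 0 → [45, 0]
append xs[0]+xs[0] = 45+45 = 90 → [45, 0, 90]
xs[0]*xs[0] = 45*45 = 2025

2025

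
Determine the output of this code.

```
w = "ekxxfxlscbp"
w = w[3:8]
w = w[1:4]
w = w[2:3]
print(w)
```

slice [3:8] → 'xfxls'
slice [1:4] → 'fxl'
slice [2:3] → 'l'

l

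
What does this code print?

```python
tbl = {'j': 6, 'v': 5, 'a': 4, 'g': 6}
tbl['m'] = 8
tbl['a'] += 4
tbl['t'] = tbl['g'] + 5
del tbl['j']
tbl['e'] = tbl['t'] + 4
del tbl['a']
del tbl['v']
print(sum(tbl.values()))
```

40

tbl['m'] = 8 → {'j': 6, 'v': 5, 'a': 4, 'g': 6, 'm': 8}
tbl['a'] = 4+4 = 8 → {'j': 6, 'v': 5, 'a': 8, 'g': 6, 'm': 8}
tbl['t'] = tbl['g']+5 = 11 → {'j': 6, 'v': 5, 'a': 8, 'g': 6, 'm': 8, 't': 11}
del 'j' → {'v': 5, 'a': 8, 'g': 6, 'm': 8, 't': 11}
tbl['e'] = tbl['t']+4 = 15 → {'v': 5, 'a': 8, 'g': 6, 'm': 8, 't': 11, 'e': 15}
del 'a' → {'v': 5, 'g': 6, 'm': 8, 't': 11, 'e': 15}
del 'v' → {'g': 6, 'm': 8, 't': 11, 'e': 15}
sum of values = 40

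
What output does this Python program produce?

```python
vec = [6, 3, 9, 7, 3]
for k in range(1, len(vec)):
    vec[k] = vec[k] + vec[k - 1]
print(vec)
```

[6, 9, 18, 25, 28]

k=1: vec[1] = 3+6 = 9 → [6, 9, 9, 7, 3]
k=2: vec[2] = 9+9 = 18 → [6, 9, 18, 7, 3]
k=3: vec[3] = 7+18 = 25 → [6, 9, 18, 25, 3]
k=4: vec[4] = 3+25 = 28 → [6, 9, 18, 25, 28]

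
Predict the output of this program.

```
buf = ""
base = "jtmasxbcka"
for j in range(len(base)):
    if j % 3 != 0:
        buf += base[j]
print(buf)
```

tmsxck

j=0: skip
j=1: add 't' → 't'
j=2: add 'm' → 'tm'
j=3: skip
j=4: add 's' → 'tms'
j=5: add 'x' → 'tmsx'
j=6: skip
j=7: add 'c' → 'tmsxc'
j=8: add 'k' → 'tmsxck'
j=9: skip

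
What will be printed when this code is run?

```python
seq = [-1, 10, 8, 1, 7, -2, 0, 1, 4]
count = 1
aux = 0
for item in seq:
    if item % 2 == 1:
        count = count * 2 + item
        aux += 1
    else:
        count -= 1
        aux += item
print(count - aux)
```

item=-1: odd, count = 1*2+(-1) = 1; aux=1
item=10: not odd, count = 1-1 = 0; aux=11
item=8: not odd, count = 0-1 = -1; aux=19
item=1: odd, count = (-1)*2+1 = -1; aux=20
item=7: odd, count = (-1)*2+7 = 5; aux=21
item=-2: not odd, count = 5-1 = 4; aux=19
item=0: not odd, count = 4-1 = 3; aux=19
item=1: odd, count = 3*2+1 = 7; aux=20
item=4: not odd, count = 7-1 = 6; aux=24
count-aux = 6-24 = -18

-18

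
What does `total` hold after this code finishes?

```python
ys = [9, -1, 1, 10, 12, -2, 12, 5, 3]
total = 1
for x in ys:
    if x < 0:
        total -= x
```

x=9: not <0
x=-1: <0, total = 1-(-1) = 2
x=1: not <0
x=10: not <0
x=12: not <0
x=-2: <0, total = 2-(-2) = 4
x=12: not <0
x=5: not <0
x=3: not <0

4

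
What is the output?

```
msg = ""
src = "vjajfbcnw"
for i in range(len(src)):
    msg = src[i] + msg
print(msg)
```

wncbfjajv

i=0: prepend 'v' → 'v'
i=1: prepend 'j' → 'jv'
i=2: prepend 'a' → 'ajv'
i=3: prepend 'j' → 'jajv'
i=4: prepend 'f' → 'fjajv'
i=5: prepend 'b' → 'bfjajv'
i=6: prepend 'c' → 'cbfjajv'
i=7: prepend 'n' → 'ncbfjajv'
i=8: prepend 'w' → 'wncbfjajv'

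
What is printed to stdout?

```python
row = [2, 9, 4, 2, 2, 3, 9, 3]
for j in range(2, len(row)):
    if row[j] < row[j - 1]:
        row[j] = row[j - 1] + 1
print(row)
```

j=2: 4<9, row[2] = 9+1 = 10 → [2, 9, 10, 2, 2, 3, 9, 3]
j=3: 2<10, row[3] = 10+1 = 11 → [2, 9, 10, 11, 2, 3, 9, 3]
j=4: 2<11, row[4] = 11+1 = 12 → [2, 9, 10, 11, 12, 3, 9, 3]
j=5: 3<12, row[5] = 12+1 = 13 → [2, 9, 10, 11, 12, 13, 9, 3]
j=6: 9<13, row[6] = 13+1 = 14 → [2, 9, 10, 11, 12, 13, 14, 3]
j=7: 3<14, row[7] = 14+1 = 15 → [2, 9, 10, 11, 12, 13, 14, 15]

[2, 9, 10, 11, 12, 13, 14, 15]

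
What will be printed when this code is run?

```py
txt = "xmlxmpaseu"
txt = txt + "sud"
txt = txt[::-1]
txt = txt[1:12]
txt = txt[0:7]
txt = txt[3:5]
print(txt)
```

es

+ 'sud' → 'xmlxmpaseusud'
reverse → 'dusuesapmxlmx'
slice [1:12] → 'usuesapmxlm'
slice [0:7] → 'usuesap'
slice [3:5] → 'es'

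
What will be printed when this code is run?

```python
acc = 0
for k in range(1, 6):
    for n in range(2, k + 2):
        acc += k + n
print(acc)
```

k=1,n=2: acc = 0+3 = 3
k=2,n=2: acc = 3+4 = 7
k=2,n=3: acc = 7+5 = 12
k=3,n=2: acc = 12+5 = 17
k=3,n=3: acc = 17+6 = 23
k=3,n=4: acc = 23+7 = 30
k=4,n=2: acc = 30+6 = 36
k=4,n=3: acc = 36+7 = 43
k=4,n=4: acc = 43+8 = 51
k=4,n=5: acc = 51+9 = 60
k=5,n=2: acc = 60+7 = 67
k=5,n=3: acc = 67+8 = 75
k=5,n=4: acc = 75+9 = 84
k=5,n=5: acc = 84+10 = 94
k=5,n=6: acc = 94+11 = 105

105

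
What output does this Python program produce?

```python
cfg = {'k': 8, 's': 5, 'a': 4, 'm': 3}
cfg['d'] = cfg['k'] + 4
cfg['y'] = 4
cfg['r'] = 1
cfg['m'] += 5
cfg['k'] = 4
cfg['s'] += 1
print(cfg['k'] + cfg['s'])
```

10

cfg['d'] = cfg['k']+4 = 12 → {'k': 8, 's': 5, 'a': 4, 'm': 3, 'd': 12}
cfg['y'] = 4 → {'k': 8, 's': 5, 'a': 4, 'm': 3, 'd': 12, 'y': 4}
cfg['r'] = 1 → {'k': 8, 's': 5, 'a': 4, 'm': 3, 'd': 12, 'y': 4, 'r': 1}
cfg['m'] = 3+5 = 8 → {'k': 8, 's': 5, 'a': 4, 'm': 8, 'd': 12, 'y': 4, 'r': 1}
cfg['k'] = 4 → {'k': 4, 's': 5, 'a': 4, 'm': 8, 'd': 12, 'y': 4, 'r': 1}
cfg['s'] = 5+1 = 6 → {'k': 4, 's': 6, 'a': 4, 'm': 8, 'd': 12, 'y': 4, 'r': 1}
cfg['k']+cfg['s'] = 4+6 = 10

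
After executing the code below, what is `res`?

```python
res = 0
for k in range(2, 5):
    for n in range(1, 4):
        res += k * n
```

k=2,n=1: res = 0+2 = 2
k=2,n=2: res = 2+4 = 6
k=2,n=3: res = 6+6 = 12
k=3,n=1: res = 12+3 = 15
k=3,n=2: res = 15+6 = 21
k=3,n=3: res = 21+9 = 30
k=4,n=1: res = 30+4 = 34
k=4,n=2: res = 34+8 = 42
k=4,n=3: res = 42+12 = 54

54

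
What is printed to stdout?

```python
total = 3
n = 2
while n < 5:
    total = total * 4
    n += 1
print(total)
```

n=2: total = 3*4 = 12
n=3: total = 12*4 = 48
n=4: total = 48*4 = 192

192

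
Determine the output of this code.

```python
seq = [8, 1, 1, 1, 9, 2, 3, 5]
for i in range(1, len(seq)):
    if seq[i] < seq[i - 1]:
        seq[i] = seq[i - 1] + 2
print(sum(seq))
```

i=1: 1<8, seq[1] = 8+2 = 10 → [8, 10, 1, 1, 9, 2, 3, 5]
i=2: 1<10, seq[2] = 10+2 = 12 → [8, 10, 12, 1, 9, 2, 3, 5]
i=3: 1<12, seq[3] = 12+2 = 14 → [8, 10, 12, 14, 9, 2, 3, 5]
i=4: 9<14, seq[4] = 14+2 = 16 → [8, 10, 12, 14, 16, 2, 3, 5]
i=5: 2<16, seq[5] = 16+2 = 18 → [8, 10, 12, 14, 16, 18, 3, 5]
i=6: 3<18, seq[6] = 18+2 = 20 → [8, 10, 12, 14, 16, 18, 20, 5]
i=7: 5<20, seq[7] = 20+2 = 22 → [8, 10, 12, 14, 16, 18, 20, 22]
sum = 120

120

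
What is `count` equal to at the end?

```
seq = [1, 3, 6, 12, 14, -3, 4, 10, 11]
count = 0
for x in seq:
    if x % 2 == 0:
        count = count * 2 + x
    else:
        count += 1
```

x=1: not even, count = 0+1 = 1
x=3: not even, count = 1+1 = 2
x=6: even, count = 2*2+6 = 10
x=12: even, count = 10*2+12 = 32
x=14: even, count = 32*2+14 = 78
x=-3: not even, count = 78+1 = 79
x=4: even, count = 79*2+4 = 162
x=10: even, count = 162*2+10 = 334
x=11: not even, count = 334+1 = 335

335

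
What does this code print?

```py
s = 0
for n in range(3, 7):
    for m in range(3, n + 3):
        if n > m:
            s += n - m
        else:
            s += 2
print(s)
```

n=3,m=3: not 3>3, s = 0+2 = 2
n=3,m=4: not 3>4, s = 2+2 = 4
n=3,m=5: not 3>5, s = 4+2 = 6
n=4,m=3: 4>3, s = 6+1 = 7
n=4,m=4: not 4>4, s = 7+2 = 9
n=4,m=5: not 4>5, s = 9+2 = 11
n=4,m=6: not 4>6, s = 11+2 = 13
n=5,m=3: 5>3, s = 13+2 = 15
n=5,m=4: 5>4, s = 15+1 = 16
n=5,m=5: not 5>5, s = 16+2 = 18
n=5,m=6: not 5>6, s = 18+2 = 20
n=5,m=7: not 5>7, s = 20+2 = 22
n=6,m=3: 6>3, s = 22+3 = 25
n=6,m=4: 6>4, s = 25+2 = 27
n=6,m=5: 6>5, s = 27+1 = 28
n=6,m=6: not 6>6, s = 28+2 = 30
n=6,m=7: not 6>7, s = 30+2 = 32
n=6,m=8: not 6>8, s = 32+2 = 34

34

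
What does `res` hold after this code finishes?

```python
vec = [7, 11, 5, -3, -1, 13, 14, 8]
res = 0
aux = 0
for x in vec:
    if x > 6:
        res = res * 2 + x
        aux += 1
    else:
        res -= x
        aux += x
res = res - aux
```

274

x=7: >6, res = 0*2+7 = 7; aux=1
x=11: >6, res = 7*2+11 = 25; aux=2
x=5: not >6, res = 25-5 = 20; aux=7
x=-3: not >6, res = 20-(-3) = 23; aux=4
x=-1: not >6, res = 23-(-1) = 24; aux=3
x=13: >6, res = 24*2+13 = 61; aux=4
x=14: >6, res = 61*2+14 = 136; aux=5
x=8: >6, res = 136*2+8 = 280; aux=6
res-aux = 280-6 = 274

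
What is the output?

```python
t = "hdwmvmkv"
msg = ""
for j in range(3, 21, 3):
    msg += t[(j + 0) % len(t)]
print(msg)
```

mkdvvw

j=3: add t[3]='m' → 'm'
j=6: add t[6]='k' → 'mk'
j=9: add t[1]='d' → 'mkd'
j=12: add t[4]='v' → 'mkdv'
j=15: add t[7]='v' → 'mkdvv'
j=18: add t[2]='w' → 'mkdvvw'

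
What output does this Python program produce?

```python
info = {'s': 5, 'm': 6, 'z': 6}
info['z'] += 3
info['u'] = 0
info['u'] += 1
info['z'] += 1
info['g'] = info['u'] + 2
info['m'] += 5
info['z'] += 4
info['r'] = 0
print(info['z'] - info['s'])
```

9

info['z'] = 6+3 = 9 → {'s': 5, 'm': 6, 'z': 9}
info['u'] = 0 → {'s': 5, 'm': 6, 'z': 9, 'u': 0}
info['u'] = 0+1 = 1 → {'s': 5, 'm': 6, 'z': 9, 'u': 1}
info['z'] = 9+1 = 10 → {'s': 5, 'm': 6, 'z': 10, 'u': 1}
info['g'] = info['u']+2 = 3 → {'s': 5, 'm': 6, 'z': 10, 'u': 1, 'g': 3}
info['m'] = 6+5 = 11 → {'s': 5, 'm': 11, 'z': 10, 'u': 1, 'g': 3}
info['z'] = 10+4 = 14 → {'s': 5, 'm': 11, 'z': 14, 'u': 1, 'g': 3}
info['r'] = 0 → {'s': 5, 'm': 11, 'z': 14, 'u': 1, 'g': 3, 'r': 0}
info['z']-info['s'] = 14-5 = 9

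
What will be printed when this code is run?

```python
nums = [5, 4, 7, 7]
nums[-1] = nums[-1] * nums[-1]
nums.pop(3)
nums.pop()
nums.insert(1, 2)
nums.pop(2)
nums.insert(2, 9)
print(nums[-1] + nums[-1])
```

18

nums[-1] = nums[-1]*nums[-1] = 7*7 = 49 → [5, 4, 7, 49]
pop(3) removes 49 → [5, 4, 7]
pop() removes 7 → [5, 4]
insert 2 at 1 → [5, 2, 4]
pop(2) removes 4 → [5, 2]
insert 9 at 2 → [5, 2, 9]
nums[-1]+nums[-1] = 9+9 = 18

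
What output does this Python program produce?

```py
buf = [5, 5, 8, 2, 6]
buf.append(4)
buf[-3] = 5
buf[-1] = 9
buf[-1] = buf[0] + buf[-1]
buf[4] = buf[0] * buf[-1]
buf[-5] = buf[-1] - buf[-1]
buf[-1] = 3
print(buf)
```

[5, 0, 8, 5, 70, 3]

append 4 → [5, 5, 8, 2, 6, 4]
buf[-3] = 5 → [5, 5, 8, 5, 6, 4]
buf[-1] = 9 → [5, 5, 8, 5, 6, 9]
buf[-1] = buf[0]+buf[-1] = 5+9 = 14 → [5, 5, 8, 5, 6, 14]
buf[4] = buf[0]*buf[-1] = 5*14 = 70 → [5, 5, 8, 5, 70, 14]
buf[-5] = buf[-1]-buf[-1] = 14-14 = 0 → [5, 0, 8, 5, 70, 14]
buf[-1] = 3 → [5, 0, 8, 5, 70, 3]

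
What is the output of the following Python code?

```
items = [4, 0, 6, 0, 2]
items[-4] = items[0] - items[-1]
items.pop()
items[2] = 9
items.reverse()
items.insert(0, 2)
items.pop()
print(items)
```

items[-4] = items[0]-items[-1] = 4-2 = 2 → [4, 2, 6, 0, 2]
pop() removes 2 → [4, 2, 6, 0]
items[2] = 9 → [4, 2, 9, 0]
reverse → [0, 9, 2, 4]
insert 2 at 0 → [2, 0, 9, 2, 4]
pop() removes 4 → [2, 0, 9, 2]

[2, 0, 9, 2]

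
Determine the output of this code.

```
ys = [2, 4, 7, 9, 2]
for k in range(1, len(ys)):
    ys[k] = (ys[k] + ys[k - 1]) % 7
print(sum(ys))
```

18

k=1: ys[1] = (4+2)%7 = 6 → [2, 6, 7, 9, 2]
k=2: ys[2] = (7+6)%7 = 6 → [2, 6, 6, 9, 2]
k=3: ys[3] = (9+6)%7 = 1 → [2, 6, 6, 1, 2]
k=4: ys[4] = (2+1)%7 = 3 → [2, 6, 6, 1, 3]
sum = 18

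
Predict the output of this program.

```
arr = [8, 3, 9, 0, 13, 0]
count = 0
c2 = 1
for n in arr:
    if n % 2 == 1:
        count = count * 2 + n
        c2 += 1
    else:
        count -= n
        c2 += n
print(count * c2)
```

-252

n=8: not odd, count = 0-8 = -8; c2=9
n=3: odd, count = (-8)*2+3 = -13; c2=10
n=9: odd, count = (-13)*2+9 = -17; c2=11
n=0: not odd, count = (-17)-0 = -17; c2=11
n=13: odd, count = (-17)*2+13 = -21; c2=12
n=0: not odd, count = (-21)-0 = -21; c2=12
count*c2 = (-21)*12 = -252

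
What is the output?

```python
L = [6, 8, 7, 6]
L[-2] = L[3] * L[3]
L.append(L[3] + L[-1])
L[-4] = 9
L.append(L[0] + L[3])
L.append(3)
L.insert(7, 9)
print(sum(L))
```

L[-2] = L[3]*L[3] = 6*6 = 36 → [6, 8, 36, 6]
append L[3]+L[-1] = 6+6 = 12 → [6, 8, 36, 6, 12]
L[-4] = 9 → [6, 9, 36, 6, 12]
append L[0]+L[3] = 6+6 = 12 → [6, 9, 36, 6, 12, 12]
append 3 → [6, 9, 36, 6, 12, 12, 3]
insert 9 at 7 → [6, 9, 36, 6, 12, 12, 3, 9]
sum = 93

93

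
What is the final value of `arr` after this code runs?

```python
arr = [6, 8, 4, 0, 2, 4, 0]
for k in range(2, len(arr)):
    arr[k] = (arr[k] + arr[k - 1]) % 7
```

[6, 8, 5, 5, 0, 4, 4]

k=2: arr[2] = (4+8)%7 = 5 → [6, 8, 5, 0, 2, 4, 0]
k=3: arr[3] = (0+5)%7 = 5 → [6, 8, 5, 5, 2, 4, 0]
k=4: arr[4] = (2+5)%7 = 0 → [6, 8, 5, 5, 0, 4, 0]
k=5: arr[5] = (4+0)%7 = 4 → [6, 8, 5, 5, 0, 4, 0]
k=6: arr[6] = (0+4)%7 = 4 → [6, 8, 5, 5, 0, 4, 4]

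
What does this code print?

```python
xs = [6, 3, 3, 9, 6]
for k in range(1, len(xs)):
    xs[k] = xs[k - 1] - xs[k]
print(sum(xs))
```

k=1: xs[1] = 6-3 = 3 → [6, 3, 3, 9, 6]
k=2: xs[2] = 3-3 = 0 → [6, 3, 0, 9, 6]
k=3: xs[3] = 0-9 = -9 → [6, 3, 0, -9, 6]
k=4: xs[4] = (-9)-6 = -15 → [6, 3, 0, -9, -15]
sum = -15

-15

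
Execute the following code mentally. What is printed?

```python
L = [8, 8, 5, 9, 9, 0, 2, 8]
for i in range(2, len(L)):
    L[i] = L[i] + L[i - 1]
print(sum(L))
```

187

i=2: L[2] = 5+8 = 13 → [8, 8, 13, 9, 9, 0, 2, 8]
i=3: L[3] = 9+13 = 22 → [8, 8, 13, 22, 9, 0, 2, 8]
i=4: L[4] = 9+22 = 31 → [8, 8, 13, 22, 31, 0, 2, 8]
i=5: L[5] = 0+31 = 31 → [8, 8, 13, 22, 31, 31, 2, 8]
i=6: L[6] = 2+31 = 33 → [8, 8, 13, 22, 31, 31, 33, 8]
i=7: L[7] = 8+33 = 41 → [8, 8, 13, 22, 31, 31, 33, 41]
sum = 187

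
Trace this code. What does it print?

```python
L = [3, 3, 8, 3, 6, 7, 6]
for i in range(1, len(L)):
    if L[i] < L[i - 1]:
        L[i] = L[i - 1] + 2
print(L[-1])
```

i=1: 3>=3, unchanged → [3, 3, 8, 3, 6, 7, 6]
i=2: 8>=3, unchanged → [3, 3, 8, 3, 6, 7, 6]
i=3: 3<8, L[3] = 8+2 = 10 → [3, 3, 8, 10, 6, 7, 6]
i=4: 6<10, L[4] = 10+2 = 12 → [3, 3, 8, 10, 12, 7, 6]
i=5: 7<12, L[5] = 12+2 = 14 → [3, 3, 8, 10, 12, 14, 6]
i=6: 6<14, L[6] = 14+2 = 16 → [3, 3, 8, 10, 12, 14, 16]

16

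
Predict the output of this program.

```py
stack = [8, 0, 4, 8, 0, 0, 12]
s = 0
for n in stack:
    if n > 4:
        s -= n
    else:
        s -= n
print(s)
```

-32

n=8: >4, s = 0-8 = -8
n=0: not >4, s = (-8)-0 = -8
n=4: not >4, s = (-8)-4 = -12
n=8: >4, s = (-12)-8 = -20
n=0: not >4, s = (-20)-0 = -20
n=0: not >4, s = (-20)-0 = -20
n=12: >4, s = (-20)-12 = -32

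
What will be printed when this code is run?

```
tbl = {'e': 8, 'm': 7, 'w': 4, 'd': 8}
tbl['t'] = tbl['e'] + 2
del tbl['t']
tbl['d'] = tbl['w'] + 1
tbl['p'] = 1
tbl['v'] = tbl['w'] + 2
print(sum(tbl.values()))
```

31

tbl['t'] = tbl['e']+2 = 10 → {'e': 8, 'm': 7, 'w': 4, 'd': 8, 't': 10}
del 't' → {'e': 8, 'm': 7, 'w': 4, 'd': 8}
tbl['d'] = tbl['w']+1 = 5 → {'e': 8, 'm': 7, 'w': 4, 'd': 5}
tbl['p'] = 1 → {'e': 8, 'm': 7, 'w': 4, 'd': 5, 'p': 1}
tbl['v'] = tbl['w']+2 = 6 → {'e': 8, 'm': 7, 'w': 4, 'd': 5, 'p': 1, 'v': 6}
sum of values = 31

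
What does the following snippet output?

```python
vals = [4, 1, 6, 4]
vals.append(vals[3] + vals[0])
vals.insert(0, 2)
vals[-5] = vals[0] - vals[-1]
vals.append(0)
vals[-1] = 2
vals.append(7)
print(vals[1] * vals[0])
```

append vals[3]+vals[0] = 4+4 = 8 → [4, 1, 6, 4, 8]
insert 2 at 0 → [2, 4, 1, 6, 4, 8]
vals[-5] = vals[0]-vals[-1] = 2-8 = -6 → [2, -6, 1, 6, 4, 8]
append 0 → [2, -6, 1, 6, 4, 8, 0]
vals[-1] = 2 → [2, -6, 1, 6, 4, 8, 2]
append 7 → [2, -6, 1, 6, 4, 8, 2, 7]
vals[1]*vals[0] = (-6)*2 = -12

-12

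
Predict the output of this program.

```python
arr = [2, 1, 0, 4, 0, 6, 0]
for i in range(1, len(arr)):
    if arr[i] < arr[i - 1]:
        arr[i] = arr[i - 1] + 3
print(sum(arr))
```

i=1: 1<2, arr[1] = 2+3 = 5 → [2, 5, 0, 4, 0, 6, 0]
i=2: 0<5, arr[2] = 5+3 = 8 → [2, 5, 8, 4, 0, 6, 0]
i=3: 4<8, arr[3] = 8+3 = 11 → [2, 5, 8, 11, 0, 6, 0]
i=4: 0<11, arr[4] = 11+3 = 14 → [2, 5, 8, 11, 14, 6, 0]
i=5: 6<14, arr[5] = 14+3 = 17 → [2, 5, 8, 11, 14, 17, 0]
i=6: 0<17, arr[6] = 17+3 = 20 → [2, 5, 8, 11, 14, 17, 20]
sum = 77

77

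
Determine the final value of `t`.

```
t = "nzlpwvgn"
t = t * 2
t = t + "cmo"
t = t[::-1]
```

repeat ×2 → 'nzlpwvgnnzlpwvgn'
+ 'cmo' → 'nzlpwvgnnzlpwvgncmo'
reverse → 'omcngvwplznngvwplzn'

'omcngvwplznngvwplzn'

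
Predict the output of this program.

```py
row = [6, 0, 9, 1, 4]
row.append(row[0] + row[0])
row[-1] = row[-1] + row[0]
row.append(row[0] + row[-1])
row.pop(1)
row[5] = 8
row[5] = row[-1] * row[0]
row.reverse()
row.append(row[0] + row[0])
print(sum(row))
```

append row[0]+row[0] = 6+6 = 12 → [6, 0, 9, 1, 4, 12]
row[-1] = row[-1]+row[0] = 12+6 = 18 → [6, 0, 9, 1, 4, 18]
append row[0]+row[-1] = 6+18 = 24 → [6, 0, 9, 1, 4, 18, 24]
pop(1) removes 0 → [6, 9, 1, 4, 18, 24]
row[5] = 8 → [6, 9, 1, 4, 18, 8]
row[5] = row[-1]*row[0] = 8*6 = 48 → [6, 9, 1, 4, 18, 48]
reverse → [48, 18, 4, 1, 9, 6]
append row[0]+row[0] = 48+48 = 96 → [48, 18, 4, 1, 9, 6, 96]
sum = 182

182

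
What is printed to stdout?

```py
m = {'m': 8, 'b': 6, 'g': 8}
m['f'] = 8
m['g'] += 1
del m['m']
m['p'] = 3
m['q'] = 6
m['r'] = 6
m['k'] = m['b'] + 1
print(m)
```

m['f'] = 8 → {'m': 8, 'b': 6, 'g': 8, 'f': 8}
m['g'] = 8+1 = 9 → {'m': 8, 'b': 6, 'g': 9, 'f': 8}
del 'm' → {'b': 6, 'g': 9, 'f': 8}
m['p'] = 3 → {'b': 6, 'g': 9, 'f': 8, 'p': 3}
m['q'] = 6 → {'b': 6, 'g': 9, 'f': 8, 'p': 3, 'q': 6}
m['r'] = 6 → {'b': 6, 'g': 9, 'f': 8, 'p': 3, 'q': 6, 'r': 6}
m['k'] = m['b']+1 = 7 → {'b': 6, 'g': 9, 'f': 8, 'p': 3, 'q': 6, 'r': 6, 'k': 7}

{'b': 6, 'g': 9, 'f': 8, 'p': 3, 'q': 6, 'r': 6, 'k': 7}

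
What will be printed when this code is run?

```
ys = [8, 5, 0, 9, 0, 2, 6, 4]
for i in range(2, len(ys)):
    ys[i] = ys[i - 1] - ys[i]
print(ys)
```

i=2: ys[2] = 5-0 = 5 → [8, 5, 5, 9, 0, 2, 6, 4]
i=3: ys[3] = 5-9 = -4 → [8, 5, 5, -4, 0, 2, 6, 4]
i=4: ys[4] = (-4)-0 = -4 → [8, 5, 5, -4, -4, 2, 6, 4]
i=5: ys[5] = (-4)-2 = -6 → [8, 5, 5, -4, -4, -6, 6, 4]
i=6: ys[6] = (-6)-6 = -12 → [8, 5, 5, -4, -4, -6, -12, 4]
i=7: ys[7] = (-12)-4 = -16 → [8, 5, 5, -4, -4, -6, -12, -16]

[8, 5, 5, -4, -4, -6, -12, -16]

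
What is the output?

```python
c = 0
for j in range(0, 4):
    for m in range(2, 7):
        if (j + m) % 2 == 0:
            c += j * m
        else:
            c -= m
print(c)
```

j=0,m=2: even sum, c = 0+0 = 0
j=0,m=3: odd sum, c = 0-3 = -3
j=0,m=4: even sum, c = (-3)+0 = -3
j=0,m=5: odd sum, c = (-3)-5 = -8
j=0,m=6: even sum, c = (-8)+0 = -8
j=1,m=2: odd sum, c = (-8)-2 = -10
j=1,m=3: even sum, c = (-10)+3 = -7
j=1,m=4: odd sum, c = (-7)-4 = -11
j=1,m=5: even sum, c = (-11)+5 = -6
j=1,m=6: odd sum, c = (-6)-6 = -12
j=2,m=2: even sum, c = (-12)+4 = -8
j=2,m=3: odd sum, c = (-8)-3 = -11
j=2,m=4: even sum, c = (-11)+8 = -3
j=2,m=5: odd sum, c = (-3)-5 = -8
j=2,m=6: even sum, c = (-8)+12 = 4
j=3,m=2: odd sum, c = 4-2 = 2
j=3,m=3: even sum, c = 2+9 = 11
j=3,m=4: odd sum, c = 11-4 = 7
j=3,m=5: even sum, c = 7+15 = 22
j=3,m=6: odd sum, c = 22-6 = 16

16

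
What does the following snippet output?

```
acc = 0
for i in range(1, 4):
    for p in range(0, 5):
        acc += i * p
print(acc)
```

i=1,p=0: acc = 0+0 = 0
i=1,p=1: acc = 0+1 = 1
i=1,p=2: acc = 1+2 = 3
i=1,p=3: acc = 3+3 = 6
i=1,p=4: acc = 6+4 = 10
i=2,p=0: acc = 10+0 = 10
i=2,p=1: acc = 10+2 = 12
i=2,p=2: acc = 12+4 = 16
i=2,p=3: acc = 16+6 = 22
i=2,p=4: acc = 22+8 = 30
i=3,p=0: acc = 30+0 = 30
i=3,p=1: acc = 30+3 = 33
i=3,p=2: acc = 33+6 = 39
i=3,p=3: acc = 39+9 = 48
i=3,p=4: acc = 48+12 = 60

60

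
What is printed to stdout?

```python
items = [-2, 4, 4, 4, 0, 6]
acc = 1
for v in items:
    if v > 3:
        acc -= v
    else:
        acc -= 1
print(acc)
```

-19

v=-2: not >3, acc = 1-1 = 0
v=4: >3, acc = 0-4 = -4
v=4: >3, acc = (-4)-4 = -8
v=4: >3, acc = (-8)-4 = -12
v=0: not >3, acc = (-12)-1 = -13
v=6: >3, acc = (-13)-6 = -19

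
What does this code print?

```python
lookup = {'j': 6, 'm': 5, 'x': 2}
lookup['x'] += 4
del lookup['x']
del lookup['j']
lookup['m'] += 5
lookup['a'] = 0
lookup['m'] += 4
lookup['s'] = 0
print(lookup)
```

lookup['x'] = 2+4 = 6 → {'j': 6, 'm': 5, 'x': 6}
del 'x' → {'j': 6, 'm': 5}
del 'j' → {'m': 5}
lookup['m'] = 5+5 = 10 → {'m': 10}
lookup['a'] = 0 → {'m': 10, 'a': 0}
lookup['m'] = 10+4 = 14 → {'m': 14, 'a': 0}
lookup['s'] = 0 → {'m': 14, 'a': 0, 's': 0}

{'m': 14, 'a': 0, 's': 0}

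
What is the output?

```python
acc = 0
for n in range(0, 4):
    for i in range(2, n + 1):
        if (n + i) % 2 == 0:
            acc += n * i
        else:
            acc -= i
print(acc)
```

n=2,i=2: even sum, acc = 0+4 = 4
n=3,i=2: odd sum, acc = 4-2 = 2
n=3,i=3: even sum, acc = 2+9 = 11

11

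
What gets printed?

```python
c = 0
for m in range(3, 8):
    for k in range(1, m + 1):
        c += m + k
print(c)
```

215

m=3,k=1: c = 0+4 = 4
m=3,k=2: c = 4+5 = 9
m=3,k=3: c = 9+6 = 15
m=4,k=1: c = 15+5 = 20
m=4,k=2: c = 20+6 = 26
m=4,k=3: c = 26+7 = 33
m=4,k=4: c = 33+8 = 41
m=5,k=1: c = 41+6 = 47
m=5,k=2: c = 47+7 = 54
m=5,k=3: c = 54+8 = 62
m=5,k=4: c = 62+9 = 71
m=5,k=5: c = 71+10 = 81
m=6,k=1: c = 81+7 = 88
m=6,k=2: c = 88+8 = 96
m=6,k=3: c = 96+9 = 105
m=6,k=4: c = 105+10 = 115
m=6,k=5: c = 115+11 = 126
m=6,k=6: c = 126+12 = 138
m=7,k=1: c = 138+8 = 146
m=7,k=2: c = 146+9 = 155
m=7,k=3: c = 155+10 = 165
m=7,k=4: c = 165+11 = 176
m=7,k=5: c = 176+12 = 188
m=7,k=6: c = 188+13 = 201
m=7,k=7: c = 201+14 = 215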